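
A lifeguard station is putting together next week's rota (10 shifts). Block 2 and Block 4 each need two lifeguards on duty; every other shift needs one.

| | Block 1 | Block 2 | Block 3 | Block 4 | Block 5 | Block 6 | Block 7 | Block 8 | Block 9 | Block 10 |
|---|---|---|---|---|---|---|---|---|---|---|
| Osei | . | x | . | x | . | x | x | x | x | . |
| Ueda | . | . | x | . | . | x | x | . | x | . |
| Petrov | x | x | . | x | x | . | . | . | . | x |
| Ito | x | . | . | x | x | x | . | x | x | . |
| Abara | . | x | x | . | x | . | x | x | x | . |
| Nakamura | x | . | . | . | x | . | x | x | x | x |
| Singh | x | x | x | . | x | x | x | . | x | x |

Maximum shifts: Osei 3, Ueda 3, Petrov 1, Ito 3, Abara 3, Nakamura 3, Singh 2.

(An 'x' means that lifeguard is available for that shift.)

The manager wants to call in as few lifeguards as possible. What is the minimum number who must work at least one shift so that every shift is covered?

4

12 slots to fill and no one can take more than 3, so at least ⌈12/3⌉ = 4 lifeguards are needed.
Osei, Ito, Abara, and Nakamura alone can cover everything: Block 1→Ito, Block 2→Osei+Abara, Block 3→Abara, Block 4→Osei+Ito, Block 5→Ito, Block 6→Osei, Block 7→Abara, Block 8→Nakamura, Block 9→Nakamura, Block 10→Nakamura.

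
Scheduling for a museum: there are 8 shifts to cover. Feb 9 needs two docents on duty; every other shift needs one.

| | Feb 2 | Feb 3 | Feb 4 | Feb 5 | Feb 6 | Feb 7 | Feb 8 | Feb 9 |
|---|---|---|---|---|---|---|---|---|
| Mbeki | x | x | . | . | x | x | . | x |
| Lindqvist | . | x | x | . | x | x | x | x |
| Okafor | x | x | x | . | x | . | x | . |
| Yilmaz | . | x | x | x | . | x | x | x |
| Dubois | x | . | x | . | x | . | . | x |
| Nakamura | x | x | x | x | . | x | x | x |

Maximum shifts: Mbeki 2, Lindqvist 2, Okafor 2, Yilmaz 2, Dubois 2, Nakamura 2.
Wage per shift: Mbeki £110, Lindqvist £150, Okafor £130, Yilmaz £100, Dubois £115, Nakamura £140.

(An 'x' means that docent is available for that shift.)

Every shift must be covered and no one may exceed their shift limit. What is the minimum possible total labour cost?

Picking the cheapest available docent for each shift independently would cost £930, but that ignores the shift limits.
An optimal schedule: Feb 2→Mbeki, Feb 3→Okafor, Feb 4→Dubois, Feb 5→Yilmaz, Feb 6→Mbeki, Feb 7→Yilmaz, Feb 8→Okafor, Feb 9→Dubois+Nakamura.
Total: 110 + 130 + 115 + 100 + 110 + 100 + 130 + 115 + 140 = £1050.

£1050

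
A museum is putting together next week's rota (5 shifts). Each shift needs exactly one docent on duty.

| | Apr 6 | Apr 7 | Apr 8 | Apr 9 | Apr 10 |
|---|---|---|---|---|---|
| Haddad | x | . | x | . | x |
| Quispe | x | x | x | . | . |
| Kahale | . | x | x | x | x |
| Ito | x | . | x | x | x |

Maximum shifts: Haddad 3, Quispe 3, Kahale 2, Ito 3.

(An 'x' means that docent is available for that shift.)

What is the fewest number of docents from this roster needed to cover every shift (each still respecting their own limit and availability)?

2

5 slots to fill and no one can take more than 3, so at least ⌈5/3⌉ = 2 docents are needed.
Haddad and Kahale alone can cover everything: Apr 6→Haddad, Apr 7→Kahale, Apr 8→Haddad, Apr 9→Kahale, Apr 10→Haddad.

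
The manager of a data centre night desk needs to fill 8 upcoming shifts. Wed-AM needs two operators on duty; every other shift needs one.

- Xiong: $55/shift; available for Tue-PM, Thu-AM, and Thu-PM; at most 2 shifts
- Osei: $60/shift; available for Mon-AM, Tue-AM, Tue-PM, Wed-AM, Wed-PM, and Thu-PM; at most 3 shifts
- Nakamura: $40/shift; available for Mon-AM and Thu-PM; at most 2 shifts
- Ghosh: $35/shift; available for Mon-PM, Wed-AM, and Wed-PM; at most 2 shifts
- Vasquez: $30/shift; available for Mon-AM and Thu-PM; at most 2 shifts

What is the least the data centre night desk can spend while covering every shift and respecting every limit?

$420

Mon-PM can only be covered by Ghosh, so that assignment is forced.
Tue-AM can only be covered by Osei, so that assignment is forced.
Wed-AM can only be covered by Osei and Ghosh, so that assignment is forced.
Picking the cheapest available operator for each shift independently would cost $395, but that ignores the shift limits.
An optimal schedule: Mon-AM→Vasquez, Mon-PM→Ghosh, Tue-AM→Osei, Tue-PM→Xiong, Wed-AM→Ghosh+Osei, Wed-PM→Osei, Thu-AM→Xiong, Thu-PM→Vasquez.
Total: 30 + 35 + 60 + 55 + 35 + 60 + 60 + 55 + 30 = $420.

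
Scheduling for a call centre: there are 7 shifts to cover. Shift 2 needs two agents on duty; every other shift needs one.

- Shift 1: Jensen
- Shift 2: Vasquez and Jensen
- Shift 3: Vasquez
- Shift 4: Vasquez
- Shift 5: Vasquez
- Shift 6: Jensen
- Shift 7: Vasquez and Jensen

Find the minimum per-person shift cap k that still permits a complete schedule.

4

With 2 agents and 8 worker-slots to fill, someone must work at least ⌈8/2⌉ = 4 shifts, so k ≥ 4.
k = 4 works: Shift 1→Jensen, Shift 2→Vasquez+Jensen, Shift 3→Vasquez, Shift 4→Vasquez, Shift 5→Vasquez, Shift 6→Jensen, Shift 7→Jensen.
Loads: Vasquez 4, Jensen 4 — all ≤ 4.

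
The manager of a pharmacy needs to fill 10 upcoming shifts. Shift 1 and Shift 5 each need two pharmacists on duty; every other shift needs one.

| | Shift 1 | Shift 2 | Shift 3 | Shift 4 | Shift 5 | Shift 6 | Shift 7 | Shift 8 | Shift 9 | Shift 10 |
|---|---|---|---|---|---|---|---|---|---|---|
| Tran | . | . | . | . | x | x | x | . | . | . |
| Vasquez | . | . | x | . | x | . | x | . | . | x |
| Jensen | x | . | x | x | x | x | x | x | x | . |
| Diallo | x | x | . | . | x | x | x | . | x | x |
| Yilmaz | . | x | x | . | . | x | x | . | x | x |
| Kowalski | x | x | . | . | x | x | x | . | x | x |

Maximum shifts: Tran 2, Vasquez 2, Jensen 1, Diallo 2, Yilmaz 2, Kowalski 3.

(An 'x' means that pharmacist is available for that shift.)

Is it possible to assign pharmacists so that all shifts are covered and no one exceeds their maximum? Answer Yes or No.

Total capacity is 12 and 12 slots are needed, so capacity alone doesn't rule it out.
Shifts {Shift 4, Shift 8} need 2 worker-slots in total, but the pharmacists available for any of those shifts (Jensen) can supply at most 1 among them. So no valid schedule exists.

No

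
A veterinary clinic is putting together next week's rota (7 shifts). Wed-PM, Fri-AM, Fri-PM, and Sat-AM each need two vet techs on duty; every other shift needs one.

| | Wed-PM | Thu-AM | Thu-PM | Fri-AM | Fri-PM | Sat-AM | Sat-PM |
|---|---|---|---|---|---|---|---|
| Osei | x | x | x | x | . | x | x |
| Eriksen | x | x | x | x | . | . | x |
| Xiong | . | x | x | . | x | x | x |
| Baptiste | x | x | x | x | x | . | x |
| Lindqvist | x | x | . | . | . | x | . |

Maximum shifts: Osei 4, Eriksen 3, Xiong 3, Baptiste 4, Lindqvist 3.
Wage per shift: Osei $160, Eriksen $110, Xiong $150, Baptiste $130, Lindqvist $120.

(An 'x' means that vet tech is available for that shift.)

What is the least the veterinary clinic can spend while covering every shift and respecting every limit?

Fri-PM can only be covered by Xiong and Baptiste, so that assignment is forced.
Picking the cheapest available vet tech for each shift independently would cost $1350, but that ignores the shift limits.
An optimal schedule: Wed-PM→Lindqvist+Baptiste, Thu-AM→Lindqvist, Thu-PM→Eriksen, Fri-AM→Eriksen+Baptiste, Fri-PM→Baptiste+Xiong, Sat-AM→Lindqvist+Xiong, Sat-PM→Eriksen.
Total: 120 + 130 + 120 + 110 + 110 + 130 + 130 + 150 + 120 + 150 + 110 = $1380.

$1380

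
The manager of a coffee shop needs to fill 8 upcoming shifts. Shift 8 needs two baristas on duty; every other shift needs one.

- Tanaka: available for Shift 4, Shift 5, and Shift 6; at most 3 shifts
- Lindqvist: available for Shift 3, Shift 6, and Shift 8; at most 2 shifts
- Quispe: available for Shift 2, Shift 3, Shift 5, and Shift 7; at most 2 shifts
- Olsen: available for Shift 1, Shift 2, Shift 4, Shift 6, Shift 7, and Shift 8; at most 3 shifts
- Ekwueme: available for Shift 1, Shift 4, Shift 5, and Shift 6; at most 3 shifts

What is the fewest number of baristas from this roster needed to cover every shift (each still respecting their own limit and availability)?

4

9 slots to fill and no one can take more than 3, so at least ⌈9/3⌉ = 3 baristas are needed.
No set of 3 baristas can cover every shift (each such set leaves at least one shift with no one available or exceeds a cap).
Tanaka, Lindqvist, Quispe, and Olsen alone can cover everything: Shift 1→Olsen, Shift 2→Quispe, Shift 3→Lindqvist, Shift 4→Tanaka, Shift 5→Tanaka, Shift 6→Tanaka, Shift 7→Quispe, Shift 8→Lindqvist+Olsen.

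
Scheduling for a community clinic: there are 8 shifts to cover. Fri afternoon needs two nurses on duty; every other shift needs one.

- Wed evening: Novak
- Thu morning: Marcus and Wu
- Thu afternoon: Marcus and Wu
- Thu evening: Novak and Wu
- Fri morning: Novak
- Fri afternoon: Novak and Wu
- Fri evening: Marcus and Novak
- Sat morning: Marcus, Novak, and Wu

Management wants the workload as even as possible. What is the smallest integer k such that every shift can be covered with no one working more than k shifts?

With 3 nurses and 9 worker-slots to fill, someone must work at least ⌈9/3⌉ = 3 shifts, so k ≥ 3.
k = 3 works: Wed evening→Novak, Thu morning→Marcus, Thu afternoon→Marcus, Thu evening→Wu, Fri morning→Novak, Fri afternoon→Novak+Wu, Fri evening→Marcus, Sat morning→Wu.
Loads: Marcus 3, Novak 3, Wu 3 — all ≤ 3.

3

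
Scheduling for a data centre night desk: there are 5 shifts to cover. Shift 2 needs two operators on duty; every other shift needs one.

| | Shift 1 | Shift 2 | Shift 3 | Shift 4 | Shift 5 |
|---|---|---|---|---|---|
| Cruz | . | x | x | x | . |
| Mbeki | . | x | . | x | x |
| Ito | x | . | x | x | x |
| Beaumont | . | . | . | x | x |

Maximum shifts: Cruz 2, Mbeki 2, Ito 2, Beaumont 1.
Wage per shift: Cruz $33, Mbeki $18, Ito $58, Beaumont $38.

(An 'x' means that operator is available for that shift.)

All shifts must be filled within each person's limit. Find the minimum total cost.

Shift 1 can only be covered by Ito, so that assignment is forced.
Shift 2 can only be covered by Cruz and Mbeki, so that assignment is forced.
Picking the cheapest available operator for each shift independently would cost $178, but that ignores the shift limits.
An optimal schedule: Shift 1→Ito, Shift 2→Mbeki+Cruz, Shift 3→Cruz, Shift 4→Beaumont, Shift 5→Mbeki.
Total: 58 + 18 + 33 + 33 + 38 + 18 = $198.

$198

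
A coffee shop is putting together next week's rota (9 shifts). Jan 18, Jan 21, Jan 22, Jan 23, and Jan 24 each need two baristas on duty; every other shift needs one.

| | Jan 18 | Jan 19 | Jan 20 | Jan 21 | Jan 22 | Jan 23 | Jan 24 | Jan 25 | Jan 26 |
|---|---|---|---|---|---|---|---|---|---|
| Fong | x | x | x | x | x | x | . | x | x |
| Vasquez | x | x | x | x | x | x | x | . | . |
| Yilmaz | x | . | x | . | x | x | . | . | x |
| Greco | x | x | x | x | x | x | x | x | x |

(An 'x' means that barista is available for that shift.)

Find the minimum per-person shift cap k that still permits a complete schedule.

With 4 baristas and 14 worker-slots to fill, someone must work at least ⌈14/4⌉ = 4 shifts, so k ≥ 4.
k = 4 works: Jan 18→Vasquez+Yilmaz, Jan 19→Fong, Jan 20→Vasquez, Jan 21→Fong+Vasquez, Jan 22→Yilmaz+Greco, Jan 23→Yilmaz+Greco, Jan 24→Vasquez+Greco, Jan 25→Fong, Jan 26→Fong.
Loads: Fong 4, Vasquez 4, Yilmaz 3, Greco 3 — all ≤ 4.

4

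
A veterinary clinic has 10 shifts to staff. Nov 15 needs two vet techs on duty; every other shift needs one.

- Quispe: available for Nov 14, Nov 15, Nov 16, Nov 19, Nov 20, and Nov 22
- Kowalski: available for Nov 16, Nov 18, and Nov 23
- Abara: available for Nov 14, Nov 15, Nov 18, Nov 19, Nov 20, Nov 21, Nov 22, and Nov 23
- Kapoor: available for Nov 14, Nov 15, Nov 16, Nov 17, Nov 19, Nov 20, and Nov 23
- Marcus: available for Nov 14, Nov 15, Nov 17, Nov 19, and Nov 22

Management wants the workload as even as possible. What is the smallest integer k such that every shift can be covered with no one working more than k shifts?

3

With 5 vet techs and 11 worker-slots to fill, someone must work at least ⌈11/5⌉ = 3 shifts, so k ≥ 3.
k = 3 works: Nov 14→Abara, Nov 15→Kapoor+Marcus, Nov 16→Quispe, Nov 17→Kapoor, Nov 18→Kowalski, Nov 19→Abara, Nov 20→Quispe, Nov 21→Abara, Nov 22→Quispe, Nov 23→Kowalski.
Loads: Quispe 3, Kowalski 2, Abara 3, Kapoor 2, Marcus 1 — all ≤ 3.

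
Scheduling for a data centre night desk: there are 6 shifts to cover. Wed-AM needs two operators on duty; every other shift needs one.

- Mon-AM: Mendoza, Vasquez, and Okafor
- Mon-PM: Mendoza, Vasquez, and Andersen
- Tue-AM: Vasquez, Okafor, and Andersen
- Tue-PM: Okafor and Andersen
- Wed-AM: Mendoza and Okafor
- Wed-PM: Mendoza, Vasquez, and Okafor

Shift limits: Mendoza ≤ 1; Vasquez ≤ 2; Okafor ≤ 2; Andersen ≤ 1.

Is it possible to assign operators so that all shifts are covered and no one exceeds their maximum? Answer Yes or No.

Total capacity is 1+2+2+1 = 6 but 7 worker-slots are needed — infeasible.

No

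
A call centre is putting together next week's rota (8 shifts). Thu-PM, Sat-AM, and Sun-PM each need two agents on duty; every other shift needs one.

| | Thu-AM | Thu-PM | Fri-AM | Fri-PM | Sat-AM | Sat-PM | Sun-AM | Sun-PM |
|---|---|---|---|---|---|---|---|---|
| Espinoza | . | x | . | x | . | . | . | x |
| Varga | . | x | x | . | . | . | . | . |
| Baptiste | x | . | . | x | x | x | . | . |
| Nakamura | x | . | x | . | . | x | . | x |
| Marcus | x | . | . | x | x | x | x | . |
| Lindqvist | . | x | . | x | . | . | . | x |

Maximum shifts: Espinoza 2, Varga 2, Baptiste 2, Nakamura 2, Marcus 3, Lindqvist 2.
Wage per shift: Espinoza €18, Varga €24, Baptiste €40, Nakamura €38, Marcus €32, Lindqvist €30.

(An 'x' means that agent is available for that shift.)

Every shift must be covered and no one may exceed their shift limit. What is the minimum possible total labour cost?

Sat-AM can only be covered by Baptiste and Marcus, so that assignment is forced.
Sun-AM can only be covered by Marcus, so that assignment is forced.
Picking the cheapest available agent for each shift independently would cost €300, but that ignores the shift limits.
An optimal schedule: Thu-AM→Marcus, Thu-PM→Espinoza+Varga, Fri-AM→Varga, Fri-PM→Lindqvist, Sat-AM→Marcus+Baptiste, Sat-PM→Nakamura, Sun-AM→Marcus, Sun-PM→Espinoza+Lindqvist.
Total: 32 + 18 + 24 + 24 + 30 + 32 + 40 + 38 + 32 + 18 + 30 = €318.

€318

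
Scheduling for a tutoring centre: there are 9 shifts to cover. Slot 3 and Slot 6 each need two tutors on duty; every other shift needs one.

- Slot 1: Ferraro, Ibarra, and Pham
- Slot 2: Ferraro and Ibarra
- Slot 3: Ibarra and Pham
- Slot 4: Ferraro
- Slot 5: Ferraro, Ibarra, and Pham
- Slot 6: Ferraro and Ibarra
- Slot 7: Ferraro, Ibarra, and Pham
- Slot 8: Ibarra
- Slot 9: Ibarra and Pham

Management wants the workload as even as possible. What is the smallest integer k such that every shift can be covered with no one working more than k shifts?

4

With 3 tutors and 11 worker-slots to fill, someone must work at least ⌈11/3⌉ = 4 shifts, so k ≥ 4.
k = 4 works: Slot 1→Ferraro, Slot 2→Ferraro, Slot 3→Ibarra+Pham, Slot 4→Ferraro, Slot 5→Pham, Slot 6→Ferraro+Ibarra, Slot 7→Pham, Slot 8→Ibarra, Slot 9→Ibarra.
Loads: Ferraro 4, Ibarra 4, Pham 3 — all ≤ 4.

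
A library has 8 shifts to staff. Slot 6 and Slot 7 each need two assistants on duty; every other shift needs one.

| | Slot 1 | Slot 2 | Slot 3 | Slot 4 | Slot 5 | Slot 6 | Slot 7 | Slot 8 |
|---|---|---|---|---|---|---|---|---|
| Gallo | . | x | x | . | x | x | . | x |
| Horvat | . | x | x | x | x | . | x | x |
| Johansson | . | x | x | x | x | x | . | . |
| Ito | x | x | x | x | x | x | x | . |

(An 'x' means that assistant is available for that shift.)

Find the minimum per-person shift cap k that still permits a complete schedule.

3

With 4 assistants and 10 worker-slots to fill, someone must work at least ⌈10/4⌉ = 3 shifts, so k ≥ 3.
k = 3 works: Slot 1→Ito, Slot 2→Gallo, Slot 3→Horvat, Slot 4→Horvat, Slot 5→Johansson, Slot 6→Gallo+Johansson, Slot 7→Horvat+Ito, Slot 8→Gallo.
Loads: Gallo 3, Horvat 3, Johansson 2, Ito 2 — all ≤ 3.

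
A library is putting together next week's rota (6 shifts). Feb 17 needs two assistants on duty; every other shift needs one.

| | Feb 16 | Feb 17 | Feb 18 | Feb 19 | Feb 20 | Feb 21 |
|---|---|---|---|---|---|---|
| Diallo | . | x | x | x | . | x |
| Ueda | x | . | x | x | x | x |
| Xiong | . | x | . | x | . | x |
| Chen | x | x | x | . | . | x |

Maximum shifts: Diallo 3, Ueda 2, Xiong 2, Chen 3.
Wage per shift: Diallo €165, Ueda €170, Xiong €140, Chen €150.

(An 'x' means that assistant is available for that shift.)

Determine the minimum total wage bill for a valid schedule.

Feb 20 can only be covered by Ueda, so that assignment is forced.
Picking the cheapest available assistant for each shift independently would cost €1040, but that ignores the shift limits.
An optimal schedule: Feb 16→Chen, Feb 17→Xiong+Chen, Feb 18→Chen, Feb 19→Xiong, Feb 20→Ueda, Feb 21→Diallo.
Total: 150 + 140 + 150 + 150 + 140 + 170 + 165 = €1065.

€1065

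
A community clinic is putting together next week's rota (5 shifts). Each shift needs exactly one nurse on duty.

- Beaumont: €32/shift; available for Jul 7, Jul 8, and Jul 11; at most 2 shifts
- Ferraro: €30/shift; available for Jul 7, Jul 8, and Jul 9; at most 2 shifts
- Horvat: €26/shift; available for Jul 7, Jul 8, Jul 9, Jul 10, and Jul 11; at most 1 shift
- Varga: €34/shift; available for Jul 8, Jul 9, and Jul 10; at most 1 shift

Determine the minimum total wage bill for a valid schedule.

Picking the cheapest available nurse for each shift independently would cost €130, but that ignores the shift limits.
An optimal schedule: Jul 7→Beaumont, Jul 8→Ferraro, Jul 9→Ferraro, Jul 10→Horvat, Jul 11→Beaumont.
Total: 32 + 30 + 30 + 26 + 32 = €150.

€150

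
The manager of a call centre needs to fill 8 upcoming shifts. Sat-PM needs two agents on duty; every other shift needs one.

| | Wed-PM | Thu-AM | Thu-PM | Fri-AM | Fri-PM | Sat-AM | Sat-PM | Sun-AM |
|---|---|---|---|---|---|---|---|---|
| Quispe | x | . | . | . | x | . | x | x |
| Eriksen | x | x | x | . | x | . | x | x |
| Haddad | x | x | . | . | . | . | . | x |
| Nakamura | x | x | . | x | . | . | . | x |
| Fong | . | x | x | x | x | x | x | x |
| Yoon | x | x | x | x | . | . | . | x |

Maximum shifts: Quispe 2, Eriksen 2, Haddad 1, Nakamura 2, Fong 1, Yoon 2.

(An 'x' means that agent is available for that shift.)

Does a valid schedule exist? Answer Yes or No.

Sat-AM can only be covered by Fong, so that assignment is forced.
One valid schedule: Wed-PM→Haddad, Thu-AM→Nakamura, Thu-PM→Eriksen, Fri-AM→Nakamura, Fri-PM→Quispe, Sat-AM→Fong, Sat-PM→Quispe+Eriksen, Sun-AM→Yoon.
Loads: Quispe 2/2, Eriksen 2/2, Haddad 1/1, Nakamura 2/2, Fong 1/1, Yoon 1/2 — all within limits.

Yes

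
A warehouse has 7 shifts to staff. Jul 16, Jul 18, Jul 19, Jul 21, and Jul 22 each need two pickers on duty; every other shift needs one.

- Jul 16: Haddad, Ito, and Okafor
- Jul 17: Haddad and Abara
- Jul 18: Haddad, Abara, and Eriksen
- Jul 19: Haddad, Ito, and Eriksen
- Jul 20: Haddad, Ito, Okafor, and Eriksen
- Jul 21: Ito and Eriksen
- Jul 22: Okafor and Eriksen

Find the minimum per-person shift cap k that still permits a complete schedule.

With 5 pickers and 12 worker-slots to fill, someone must work at least ⌈12/5⌉ = 3 shifts, so k ≥ 3.
k = 3 works: Jul 16→Haddad+Ito, Jul 17→Haddad, Jul 18→Haddad+Abara, Jul 19→Ito+Eriksen, Jul 20→Okafor, Jul 21→Ito+Eriksen, Jul 22→Okafor+Eriksen.
Loads: Haddad 3, Ito 3, Okafor 2, Abara 1, Eriksen 3 — all ≤ 3.

3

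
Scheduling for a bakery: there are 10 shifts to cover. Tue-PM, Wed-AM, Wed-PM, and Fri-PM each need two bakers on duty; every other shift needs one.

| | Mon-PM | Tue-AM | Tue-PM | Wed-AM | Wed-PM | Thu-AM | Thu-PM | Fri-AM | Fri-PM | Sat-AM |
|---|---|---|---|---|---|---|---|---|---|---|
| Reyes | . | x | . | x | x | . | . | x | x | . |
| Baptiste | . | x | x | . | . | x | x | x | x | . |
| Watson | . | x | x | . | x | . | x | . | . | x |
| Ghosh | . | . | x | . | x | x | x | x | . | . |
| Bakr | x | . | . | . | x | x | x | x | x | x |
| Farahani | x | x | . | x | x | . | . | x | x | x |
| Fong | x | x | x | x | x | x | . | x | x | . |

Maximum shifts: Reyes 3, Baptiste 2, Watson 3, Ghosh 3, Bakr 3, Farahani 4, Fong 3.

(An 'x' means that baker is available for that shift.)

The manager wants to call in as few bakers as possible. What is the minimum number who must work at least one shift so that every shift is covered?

5

14 slots to fill and no one can take more than 4, so at least ⌈14/4⌉ = 4 bakers are needed.
Any 4 bakers together have capacity at most 4+3+3+3 = 13 < 14 slots, so 4 can never suffice.
Reyes, Baptiste, Watson, Ghosh, and Farahani alone can cover everything: Mon-PM→Farahani, Tue-AM→Reyes, Tue-PM→Baptiste+Watson, Wed-AM→Reyes+Farahani, Wed-PM→Ghosh+Farahani, Thu-AM→Baptiste, Thu-PM→Watson, Fri-AM→Ghosh, Fri-PM→Reyes+Farahani, Sat-AM→Watson.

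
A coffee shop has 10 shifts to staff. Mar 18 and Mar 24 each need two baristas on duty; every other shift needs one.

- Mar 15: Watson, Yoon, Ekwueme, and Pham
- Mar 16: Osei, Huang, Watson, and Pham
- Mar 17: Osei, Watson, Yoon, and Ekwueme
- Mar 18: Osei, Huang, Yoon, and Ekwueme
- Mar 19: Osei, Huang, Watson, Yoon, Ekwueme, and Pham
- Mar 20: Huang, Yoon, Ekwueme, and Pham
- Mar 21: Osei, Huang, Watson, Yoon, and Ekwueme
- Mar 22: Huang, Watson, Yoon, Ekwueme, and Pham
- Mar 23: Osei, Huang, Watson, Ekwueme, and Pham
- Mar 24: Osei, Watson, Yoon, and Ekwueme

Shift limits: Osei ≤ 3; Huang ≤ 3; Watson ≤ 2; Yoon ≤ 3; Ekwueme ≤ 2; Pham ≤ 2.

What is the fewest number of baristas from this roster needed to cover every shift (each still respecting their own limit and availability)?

5

12 slots to fill and no one can take more than 3, so at least ⌈12/3⌉ = 4 baristas are needed.
Any 4 baristas together have capacity at most 3+3+3+2 = 11 < 12 slots, so 4 can never suffice.
Osei, Huang, Watson, Yoon, and Ekwueme alone can cover everything: Mar 15→Watson, Mar 16→Osei, Mar 17→Osei, Mar 18→Yoon+Ekwueme, Mar 19→Huang, Mar 20→Huang, Mar 21→Watson, Mar 22→Huang, Mar 23→Osei, Mar 24→Yoon+Ekwueme.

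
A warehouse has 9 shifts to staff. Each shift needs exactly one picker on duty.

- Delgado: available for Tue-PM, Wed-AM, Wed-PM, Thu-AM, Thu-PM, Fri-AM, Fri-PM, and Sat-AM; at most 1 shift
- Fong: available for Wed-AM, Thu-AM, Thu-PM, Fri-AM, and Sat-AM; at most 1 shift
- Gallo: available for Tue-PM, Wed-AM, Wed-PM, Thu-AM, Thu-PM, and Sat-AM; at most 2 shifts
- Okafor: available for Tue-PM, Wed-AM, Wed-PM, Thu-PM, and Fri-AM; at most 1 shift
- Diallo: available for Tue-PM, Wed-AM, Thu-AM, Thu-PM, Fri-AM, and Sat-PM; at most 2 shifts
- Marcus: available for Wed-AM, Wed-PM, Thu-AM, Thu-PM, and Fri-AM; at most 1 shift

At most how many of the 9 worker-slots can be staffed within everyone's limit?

Total capacity across all pickers is 1+1+2+1+2+1 = 8, and 9 slots are needed, so at most 8 can be filled.
An assignment achieving 8: Tue-PM→Gallo, Wed-AM→Marcus, Wed-PM→Gallo, Thu-AM→Diallo, Fri-AM→Okafor, Fri-PM→Delgado, Sat-AM→Fong, Sat-PM→Diallo.
Loads: Delgado 1/1, Fong 1/1, Gallo 2/2, Okafor 1/1, Diallo 2/2, Marcus 1/1.

8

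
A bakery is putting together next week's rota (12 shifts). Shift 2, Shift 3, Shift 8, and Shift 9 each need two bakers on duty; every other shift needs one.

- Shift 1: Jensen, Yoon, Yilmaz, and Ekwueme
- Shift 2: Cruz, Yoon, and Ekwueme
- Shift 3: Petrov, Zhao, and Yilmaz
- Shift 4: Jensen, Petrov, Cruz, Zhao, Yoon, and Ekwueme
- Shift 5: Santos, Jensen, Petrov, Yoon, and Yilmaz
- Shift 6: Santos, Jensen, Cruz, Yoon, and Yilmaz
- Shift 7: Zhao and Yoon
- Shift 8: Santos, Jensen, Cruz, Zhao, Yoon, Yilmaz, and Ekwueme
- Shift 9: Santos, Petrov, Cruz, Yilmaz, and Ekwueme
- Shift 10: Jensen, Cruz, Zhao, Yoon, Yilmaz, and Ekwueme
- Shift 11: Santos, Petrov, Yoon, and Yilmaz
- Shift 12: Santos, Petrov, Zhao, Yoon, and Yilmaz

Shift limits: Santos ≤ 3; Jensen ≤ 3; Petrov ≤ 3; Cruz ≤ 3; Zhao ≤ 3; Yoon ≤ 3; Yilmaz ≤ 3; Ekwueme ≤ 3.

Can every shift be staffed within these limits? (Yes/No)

Yes

One valid schedule: Shift 1→Jensen, Shift 2→Cruz+Yoon, Shift 3→Petrov+Zhao, Shift 4→Jensen, Shift 5→Santos, Shift 6→Santos, Shift 7→Zhao, Shift 8→Cruz+Zhao, Shift 9→Petrov+Cruz, Shift 10→Jensen, Shift 11→Santos, Shift 12→Petrov.
Loads: Santos 3/3, Jensen 3/3, Petrov 3/3, Cruz 3/3, Zhao 3/3, Yoon 1/3, Yilmaz 0/3, Ekwueme 0/3 — all within limits.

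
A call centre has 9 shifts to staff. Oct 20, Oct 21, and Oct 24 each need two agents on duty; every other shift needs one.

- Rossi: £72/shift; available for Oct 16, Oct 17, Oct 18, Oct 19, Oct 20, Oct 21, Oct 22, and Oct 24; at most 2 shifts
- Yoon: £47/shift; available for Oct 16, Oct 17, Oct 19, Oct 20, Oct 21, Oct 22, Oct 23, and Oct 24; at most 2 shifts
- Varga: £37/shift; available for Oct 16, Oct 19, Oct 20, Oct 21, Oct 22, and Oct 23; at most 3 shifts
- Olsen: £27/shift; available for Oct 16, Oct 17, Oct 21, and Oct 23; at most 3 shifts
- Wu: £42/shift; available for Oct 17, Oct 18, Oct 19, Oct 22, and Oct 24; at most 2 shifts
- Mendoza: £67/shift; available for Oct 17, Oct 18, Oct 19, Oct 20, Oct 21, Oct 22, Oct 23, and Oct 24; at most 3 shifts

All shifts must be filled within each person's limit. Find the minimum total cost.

Picking the cheapest available agent for each shift independently would cost £434, but that ignores the shift limits.
An optimal schedule: Oct 16→Olsen, Oct 17→Olsen, Oct 18→Wu, Oct 19→Varga, Oct 20→Varga+Yoon, Oct 21→Yoon+Mendoza, Oct 22→Varga, Oct 23→Olsen, Oct 24→Wu+Mendoza.
Total: 27 + 27 + 42 + 37 + 37 + 47 + 47 + 67 + 37 + 27 + 42 + 67 = £504.

£504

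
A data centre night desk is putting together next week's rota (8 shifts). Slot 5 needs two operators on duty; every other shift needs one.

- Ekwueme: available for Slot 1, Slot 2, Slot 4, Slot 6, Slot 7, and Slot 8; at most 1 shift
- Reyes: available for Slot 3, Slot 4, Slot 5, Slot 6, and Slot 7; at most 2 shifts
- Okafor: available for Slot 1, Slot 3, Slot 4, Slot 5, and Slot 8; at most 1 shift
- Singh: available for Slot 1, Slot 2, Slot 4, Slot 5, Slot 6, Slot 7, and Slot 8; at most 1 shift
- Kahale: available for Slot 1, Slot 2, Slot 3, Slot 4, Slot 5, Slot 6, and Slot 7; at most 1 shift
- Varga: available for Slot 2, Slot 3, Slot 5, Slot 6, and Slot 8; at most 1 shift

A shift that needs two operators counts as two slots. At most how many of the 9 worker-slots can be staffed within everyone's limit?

Total capacity across all operators is 1+2+1+1+1+1 = 7, and 9 slots are needed, so at most 7 can be filled.
An assignment achieving 7: Slot 1→Ekwueme, Slot 2→Singh, Slot 3→Reyes, Slot 4→Kahale, Slot 5→Varga, Slot 7→Reyes, Slot 8→Okafor.
Loads: Ekwueme 1/1, Reyes 2/2, Okafor 1/1, Singh 1/1, Kahale 1/1, Varga 1/1.

7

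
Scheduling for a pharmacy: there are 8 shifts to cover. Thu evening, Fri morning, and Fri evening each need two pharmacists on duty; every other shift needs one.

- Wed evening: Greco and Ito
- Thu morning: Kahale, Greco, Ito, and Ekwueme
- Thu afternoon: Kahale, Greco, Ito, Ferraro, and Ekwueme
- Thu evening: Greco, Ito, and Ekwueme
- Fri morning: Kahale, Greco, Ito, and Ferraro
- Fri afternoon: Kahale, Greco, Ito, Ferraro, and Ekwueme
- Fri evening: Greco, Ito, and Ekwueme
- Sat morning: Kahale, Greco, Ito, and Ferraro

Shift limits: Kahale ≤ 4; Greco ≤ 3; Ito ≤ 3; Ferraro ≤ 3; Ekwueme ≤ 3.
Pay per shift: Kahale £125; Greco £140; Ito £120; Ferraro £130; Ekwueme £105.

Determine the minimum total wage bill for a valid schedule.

Picking the cheapest available pharmacist for each shift independently would cost £1250, but that ignores the shift limits.
An optimal schedule: Wed evening→Ito, Thu morning→Ekwueme, Thu afternoon→Kahale, Thu evening→Ekwueme+Ito, Fri morning→Kahale+Ferraro, Fri afternoon→Kahale, Fri evening→Ekwueme+Ito, Sat morning→Kahale.
Total: 120 + 105 + 125 + 105 + 120 + 125 + 130 + 125 + 105 + 120 + 125 = £1305.

£1305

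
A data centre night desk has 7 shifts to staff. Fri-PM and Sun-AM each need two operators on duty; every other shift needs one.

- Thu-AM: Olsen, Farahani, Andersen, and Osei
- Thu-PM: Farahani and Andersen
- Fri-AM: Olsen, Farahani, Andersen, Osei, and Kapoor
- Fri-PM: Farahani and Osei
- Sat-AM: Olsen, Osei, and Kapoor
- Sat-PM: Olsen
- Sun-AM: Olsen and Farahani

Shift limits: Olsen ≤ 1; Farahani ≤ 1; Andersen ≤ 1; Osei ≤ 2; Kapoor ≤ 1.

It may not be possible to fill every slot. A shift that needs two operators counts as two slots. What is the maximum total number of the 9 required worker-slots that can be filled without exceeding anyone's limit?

Total capacity across all operators is 1+1+1+2+1 = 6, and 9 slots are needed, so at most 6 can be filled.
An assignment achieving 6: Thu-AM→Andersen, Thu-PM→Farahani, Fri-AM→Kapoor, Fri-PM→Osei, Sat-AM→Osei, Sat-PM→Olsen.
Loads: Olsen 1/1, Farahani 1/1, Andersen 1/1, Osei 2/2, Kapoor 1/1.

6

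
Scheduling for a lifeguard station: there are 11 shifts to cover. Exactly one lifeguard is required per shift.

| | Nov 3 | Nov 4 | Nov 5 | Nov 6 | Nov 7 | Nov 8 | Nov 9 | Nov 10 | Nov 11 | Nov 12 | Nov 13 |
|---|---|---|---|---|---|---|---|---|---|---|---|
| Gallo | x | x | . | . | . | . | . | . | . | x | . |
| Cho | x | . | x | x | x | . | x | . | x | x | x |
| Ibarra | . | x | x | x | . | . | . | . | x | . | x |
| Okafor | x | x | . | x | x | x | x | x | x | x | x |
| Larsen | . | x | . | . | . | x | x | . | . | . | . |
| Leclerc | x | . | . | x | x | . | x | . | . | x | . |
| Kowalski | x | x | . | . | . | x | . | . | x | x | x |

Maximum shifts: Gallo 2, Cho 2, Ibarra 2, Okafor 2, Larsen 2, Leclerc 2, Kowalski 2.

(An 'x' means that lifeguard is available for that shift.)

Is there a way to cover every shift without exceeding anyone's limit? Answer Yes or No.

Nov 10 can only be covered by Okafor, so that assignment is forced.
One valid schedule: Nov 3→Gallo, Nov 4→Gallo, Nov 5→Cho, Nov 6→Ibarra, Nov 7→Cho, Nov 8→Okafor, Nov 9→Larsen, Nov 10→Okafor, Nov 11→Ibarra, Nov 12→Leclerc, Nov 13→Kowalski.
Loads: Gallo 2/2, Cho 2/2, Ibarra 2/2, Okafor 2/2, Larsen 1/2, Leclerc 1/2, Kowalski 1/2 — all within limits.

Yes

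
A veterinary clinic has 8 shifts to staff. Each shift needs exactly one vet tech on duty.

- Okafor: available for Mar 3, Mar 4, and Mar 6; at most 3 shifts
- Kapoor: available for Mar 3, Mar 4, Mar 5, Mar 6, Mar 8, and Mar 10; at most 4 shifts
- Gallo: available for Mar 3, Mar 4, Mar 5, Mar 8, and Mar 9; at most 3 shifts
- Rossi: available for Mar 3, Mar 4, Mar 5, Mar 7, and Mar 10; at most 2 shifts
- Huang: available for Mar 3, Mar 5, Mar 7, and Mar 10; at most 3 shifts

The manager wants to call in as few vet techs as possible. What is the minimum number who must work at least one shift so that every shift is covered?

3

8 slots to fill and no one can take more than 4, so at least ⌈8/4⌉ = 2 vet techs are needed.
Any 2 vet techs together have capacity at most 4+3 = 7 < 8 slots, so 2 can never suffice.
Okafor, Gallo, and Rossi alone can cover everything: Mar 3→Okafor, Mar 4→Okafor, Mar 5→Gallo, Mar 6→Okafor, Mar 7→Rossi, Mar 8→Gallo, Mar 9→Gallo, Mar 10→Rossi.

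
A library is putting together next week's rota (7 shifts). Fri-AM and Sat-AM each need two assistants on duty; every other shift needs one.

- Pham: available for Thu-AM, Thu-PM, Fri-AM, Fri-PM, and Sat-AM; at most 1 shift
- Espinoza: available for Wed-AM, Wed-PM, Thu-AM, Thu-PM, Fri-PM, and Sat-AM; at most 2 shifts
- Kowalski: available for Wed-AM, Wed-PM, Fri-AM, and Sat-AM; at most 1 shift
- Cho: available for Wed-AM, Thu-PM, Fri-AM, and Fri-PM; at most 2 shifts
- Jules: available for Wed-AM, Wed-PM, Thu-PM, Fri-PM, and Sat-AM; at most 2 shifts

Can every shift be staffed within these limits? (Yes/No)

Total capacity is 1+2+1+2+2 = 8 but 9 worker-slots are needed — infeasible.

No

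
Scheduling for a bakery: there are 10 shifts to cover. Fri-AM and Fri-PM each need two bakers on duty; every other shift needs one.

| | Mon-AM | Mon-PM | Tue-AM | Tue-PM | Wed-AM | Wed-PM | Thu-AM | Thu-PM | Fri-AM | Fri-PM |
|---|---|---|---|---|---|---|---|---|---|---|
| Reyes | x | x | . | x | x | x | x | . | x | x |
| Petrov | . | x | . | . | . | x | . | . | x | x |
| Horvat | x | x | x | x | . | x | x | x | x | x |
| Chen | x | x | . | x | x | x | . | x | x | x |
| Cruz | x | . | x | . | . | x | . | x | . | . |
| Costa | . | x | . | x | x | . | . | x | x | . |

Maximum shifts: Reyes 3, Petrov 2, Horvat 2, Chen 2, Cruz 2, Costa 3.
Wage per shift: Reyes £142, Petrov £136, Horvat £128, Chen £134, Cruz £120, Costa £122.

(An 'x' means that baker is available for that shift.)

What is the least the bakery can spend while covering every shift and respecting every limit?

£1544

Picking the cheapest available baker for each shift independently would cost £1486, but that ignores the shift limits.
An optimal schedule: Mon-AM→Cruz, Mon-PM→Horvat, Tue-AM→Cruz, Tue-PM→Costa, Wed-AM→Costa, Wed-PM→Chen, Thu-AM→Horvat, Thu-PM→Costa, Fri-AM→Petrov+Reyes, Fri-PM→Chen+Petrov.
Total: 120 + 128 + 120 + 122 + 122 + 134 + 128 + 122 + 136 + 142 + 134 + 136 = £1544.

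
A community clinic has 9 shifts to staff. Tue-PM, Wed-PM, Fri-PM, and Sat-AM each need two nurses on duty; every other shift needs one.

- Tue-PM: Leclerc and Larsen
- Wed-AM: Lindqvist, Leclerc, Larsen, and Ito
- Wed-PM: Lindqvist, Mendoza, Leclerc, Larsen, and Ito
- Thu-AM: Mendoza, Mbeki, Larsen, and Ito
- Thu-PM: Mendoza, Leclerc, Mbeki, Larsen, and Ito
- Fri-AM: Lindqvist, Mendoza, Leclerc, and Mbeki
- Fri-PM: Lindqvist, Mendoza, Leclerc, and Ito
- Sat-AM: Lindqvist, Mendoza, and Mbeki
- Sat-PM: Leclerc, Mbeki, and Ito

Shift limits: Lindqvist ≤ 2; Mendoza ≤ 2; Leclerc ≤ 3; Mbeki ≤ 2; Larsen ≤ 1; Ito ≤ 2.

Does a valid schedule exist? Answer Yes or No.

No

Total capacity is 2+2+3+2+1+2 = 12 but 13 worker-slots are needed — infeasible.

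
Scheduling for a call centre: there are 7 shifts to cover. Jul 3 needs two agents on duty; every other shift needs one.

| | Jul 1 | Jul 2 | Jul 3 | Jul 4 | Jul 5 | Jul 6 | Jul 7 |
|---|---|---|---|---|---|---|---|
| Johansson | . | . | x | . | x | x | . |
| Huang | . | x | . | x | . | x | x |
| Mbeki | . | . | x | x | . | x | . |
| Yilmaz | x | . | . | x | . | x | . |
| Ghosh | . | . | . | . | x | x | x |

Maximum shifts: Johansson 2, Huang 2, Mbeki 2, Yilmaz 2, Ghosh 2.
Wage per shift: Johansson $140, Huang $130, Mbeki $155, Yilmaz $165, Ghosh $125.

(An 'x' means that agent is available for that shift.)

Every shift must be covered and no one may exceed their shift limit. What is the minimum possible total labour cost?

$1110

Jul 1 can only be covered by Yilmaz, so that assignment is forced.
Jul 2 can only be covered by Huang, so that assignment is forced.
Jul 3 can only be covered by Johansson and Mbeki, so that assignment is forced.
Picking the cheapest available agent for each shift independently would cost $1095, but that ignores the shift limits.
An optimal schedule: Jul 1→Yilmaz, Jul 2→Huang, Jul 3→Johansson+Mbeki, Jul 4→Huang, Jul 5→Ghosh, Jul 6→Johansson, Jul 7→Ghosh.
Total: 165 + 130 + 140 + 155 + 130 + 125 + 140 + 125 = $1110.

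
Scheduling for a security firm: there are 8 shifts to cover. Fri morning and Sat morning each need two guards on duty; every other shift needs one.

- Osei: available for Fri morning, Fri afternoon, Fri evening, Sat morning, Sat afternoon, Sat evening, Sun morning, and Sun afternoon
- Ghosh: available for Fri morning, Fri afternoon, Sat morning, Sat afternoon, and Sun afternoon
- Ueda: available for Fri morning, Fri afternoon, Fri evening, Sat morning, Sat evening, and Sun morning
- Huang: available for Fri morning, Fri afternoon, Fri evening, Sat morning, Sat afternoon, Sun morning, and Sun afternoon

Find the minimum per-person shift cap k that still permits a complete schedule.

3

With 4 guards and 10 worker-slots to fill, someone must work at least ⌈10/4⌉ = 3 shifts, so k ≥ 3.
k = 3 works: Fri morning→Ghosh+Ueda, Fri afternoon→Ghosh, Fri evening→Osei, Sat morning→Ueda+Huang, Sat afternoon→Osei, Sat evening→Osei, Sun morning→Ueda, Sun afternoon→Ghosh.
Loads: Osei 3, Ghosh 3, Ueda 3, Huang 1 — all ≤ 3.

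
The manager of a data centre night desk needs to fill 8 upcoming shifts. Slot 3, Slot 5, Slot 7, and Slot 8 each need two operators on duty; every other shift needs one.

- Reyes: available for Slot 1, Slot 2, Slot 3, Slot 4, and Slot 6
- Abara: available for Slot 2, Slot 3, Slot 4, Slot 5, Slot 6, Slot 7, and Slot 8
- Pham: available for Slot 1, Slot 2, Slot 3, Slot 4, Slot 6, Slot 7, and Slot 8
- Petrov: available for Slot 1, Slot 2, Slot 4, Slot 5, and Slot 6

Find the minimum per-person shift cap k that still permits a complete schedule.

With 4 operators and 12 worker-slots to fill, someone must work at least ⌈12/4⌉ = 3 shifts, so k ≥ 3.
k = 3 works: Slot 1→Reyes, Slot 2→Reyes, Slot 3→Reyes+Pham, Slot 4→Petrov, Slot 5→Abara+Petrov, Slot 6→Petrov, Slot 7→Abara+Pham, Slot 8→Abara+Pham.
Loads: Reyes 3, Abara 3, Pham 3, Petrov 3 — all ≤ 3.

3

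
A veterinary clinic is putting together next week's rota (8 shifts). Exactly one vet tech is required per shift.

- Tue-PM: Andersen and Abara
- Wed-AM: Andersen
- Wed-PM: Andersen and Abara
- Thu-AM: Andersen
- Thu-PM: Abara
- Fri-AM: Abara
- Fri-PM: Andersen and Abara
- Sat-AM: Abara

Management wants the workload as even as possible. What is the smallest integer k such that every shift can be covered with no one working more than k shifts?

With 2 vet techs and 8 worker-slots to fill, someone must work at least ⌈8/2⌉ = 4 shifts, so k ≥ 4.
k = 4 works: Tue-PM→Andersen, Wed-AM→Andersen, Wed-PM→Andersen, Thu-AM→Andersen, Thu-PM→Abara, Fri-AM→Abara, Fri-PM→Abara, Sat-AM→Abara.
Loads: Andersen 4, Abara 4 — all ≤ 4.

4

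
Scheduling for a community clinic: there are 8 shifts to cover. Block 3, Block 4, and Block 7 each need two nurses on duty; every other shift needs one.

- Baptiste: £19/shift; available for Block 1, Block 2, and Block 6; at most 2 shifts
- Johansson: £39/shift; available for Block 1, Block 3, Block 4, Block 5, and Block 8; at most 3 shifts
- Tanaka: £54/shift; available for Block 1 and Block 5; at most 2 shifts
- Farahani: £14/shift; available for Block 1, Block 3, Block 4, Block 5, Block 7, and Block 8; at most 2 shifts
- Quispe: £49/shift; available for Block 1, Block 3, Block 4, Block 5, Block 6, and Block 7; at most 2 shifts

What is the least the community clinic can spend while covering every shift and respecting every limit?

£389

Block 2 can only be covered by Baptiste, so that assignment is forced.
Block 7 can only be covered by Farahani and Quispe, so that assignment is forced.
Picking the cheapest available nurse for each shift independently would cost £249, but that ignores the shift limits.
An optimal schedule: Block 1→Tanaka, Block 2→Baptiste, Block 3→Johansson+Farahani, Block 4→Johansson+Quispe, Block 5→Tanaka, Block 6→Baptiste, Block 7→Farahani+Quispe, Block 8→Johansson.
Total: 54 + 19 + 39 + 14 + 39 + 49 + 54 + 19 + 14 + 49 + 39 = £389.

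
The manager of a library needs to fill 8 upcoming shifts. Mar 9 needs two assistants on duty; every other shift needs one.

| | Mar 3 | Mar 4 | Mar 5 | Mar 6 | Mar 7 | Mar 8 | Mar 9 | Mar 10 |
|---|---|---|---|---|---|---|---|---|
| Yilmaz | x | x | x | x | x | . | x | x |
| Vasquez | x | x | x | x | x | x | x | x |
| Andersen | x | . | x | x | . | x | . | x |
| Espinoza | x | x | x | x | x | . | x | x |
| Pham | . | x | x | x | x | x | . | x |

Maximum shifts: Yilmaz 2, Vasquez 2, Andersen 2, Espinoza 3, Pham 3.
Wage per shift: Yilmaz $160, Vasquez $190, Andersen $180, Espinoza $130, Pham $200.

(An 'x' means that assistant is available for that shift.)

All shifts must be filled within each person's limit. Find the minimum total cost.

$1450

Picking the cheapest available assistant for each shift independently would cost $1250, but that ignores the shift limits.
An optimal schedule: Mar 3→Yilmaz, Mar 4→Espinoza, Mar 5→Andersen, Mar 6→Andersen, Mar 7→Espinoza, Mar 8→Vasquez, Mar 9→Yilmaz+Vasquez, Mar 10→Espinoza.
Total: 160 + 130 + 180 + 180 + 130 + 190 + 160 + 190 + 130 = $1450.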